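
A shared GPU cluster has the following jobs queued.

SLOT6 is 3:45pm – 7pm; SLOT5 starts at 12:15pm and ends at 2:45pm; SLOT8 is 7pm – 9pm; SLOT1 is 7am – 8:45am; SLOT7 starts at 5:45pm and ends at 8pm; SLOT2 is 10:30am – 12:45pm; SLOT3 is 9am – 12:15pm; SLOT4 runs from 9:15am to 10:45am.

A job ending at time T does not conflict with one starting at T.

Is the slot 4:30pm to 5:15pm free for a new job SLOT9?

No — it overlaps SLOT6

SLOT1: ends 8:45am at or before SLOT9 starts 4:30pm → clear.
SLOT3: ends 12:15pm at or before SLOT9 starts 4:30pm → clear.
SLOT4: ends 10:45am at or before SLOT9 starts 4:30pm → clear.
SLOT2: ends 12:45pm at or before SLOT9 starts 4:30pm → clear.
SLOT5: ends 2:45pm at or before SLOT9 starts 4:30pm → clear.
SLOT6: starts 3:45pm before SLOT9 ends 5:15pm, and ends 7pm after SLOT9 starts 4:30pm → overlap.
SLOT7: starts 5:45pm at or after SLOT9 ends 5:15pm → clear.
SLOT8: starts 7pm at or after SLOT9 ends 5:15pm → clear.
SLOT9 overlaps SLOT6.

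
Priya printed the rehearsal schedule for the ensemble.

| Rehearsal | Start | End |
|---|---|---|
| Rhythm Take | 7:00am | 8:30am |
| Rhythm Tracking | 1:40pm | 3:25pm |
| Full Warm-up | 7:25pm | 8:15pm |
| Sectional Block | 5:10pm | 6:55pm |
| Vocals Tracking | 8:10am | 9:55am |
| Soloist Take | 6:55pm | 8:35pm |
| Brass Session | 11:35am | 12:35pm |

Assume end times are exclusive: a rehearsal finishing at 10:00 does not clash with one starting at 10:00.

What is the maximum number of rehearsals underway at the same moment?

2

Sort all start/end points and keep a running count:
7:00am start Rhythm Take → 1
8:10am start Vocals Tracking → 2
8:30am end Rhythm Take → 1
9:55am end Vocals Tracking → 0
11:35am start Brass Session → 1
12:35pm end Brass Session → 0
1:40pm start Rhythm Tracking → 1
3:25pm end Rhythm Tracking → 0
5:10pm start Sectional Block → 1
6:55pm end Sectional Block → 0
6:55pm start Soloist Take → 1
7:25pm start Full Warm-up → 2
8:15pm end Full Warm-up → 1
8:35pm end Soloist Take → 0
Peak is 2, at 8:10am (Rhythm Take, Vocals Tracking).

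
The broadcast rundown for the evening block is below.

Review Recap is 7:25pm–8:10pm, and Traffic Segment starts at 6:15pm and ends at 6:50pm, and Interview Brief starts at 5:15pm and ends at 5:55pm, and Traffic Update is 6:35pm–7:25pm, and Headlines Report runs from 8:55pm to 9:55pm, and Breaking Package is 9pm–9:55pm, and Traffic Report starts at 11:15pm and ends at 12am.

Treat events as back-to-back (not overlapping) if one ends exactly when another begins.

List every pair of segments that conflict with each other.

Check each pair: they overlap iff neither finishes before the other starts.
Sorted by start: Interview Brief, Traffic Segment, Traffic Update, Review Recap, Headlines Report, Breaking Package, Traffic Report.
Traffic Segment starts after Interview Brief ends; Interview Brief is clear from here.
Traffic Update starts before Traffic Segment ends → Traffic Segment and Traffic Update overlap.
Review Recap starts after Traffic Segment ends; Traffic Segment is clear from here.
Review Recap starts exactly when Traffic Update ends (back-to-back, no overlap); Traffic Update is clear from here.
Headlines Report starts after Review Recap ends; Review Recap is clear from here.
Breaking Package starts before Headlines Report ends → Headlines Report and Breaking Package overlap.
Traffic Report starts after Headlines Report ends.
Traffic Report starts after Breaking Package ends.

Breaking Package & Headlines Report, Traffic Segment & Traffic Update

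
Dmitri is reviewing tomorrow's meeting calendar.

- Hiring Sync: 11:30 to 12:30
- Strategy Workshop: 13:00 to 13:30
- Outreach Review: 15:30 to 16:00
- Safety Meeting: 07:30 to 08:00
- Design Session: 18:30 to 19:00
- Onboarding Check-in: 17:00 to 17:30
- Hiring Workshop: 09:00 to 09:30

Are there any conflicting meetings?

Sorted by start: Safety Meeting, Hiring Workshop, Hiring Sync, Strategy Workshop, Outreach Review, Onboarding Check-in, Design Session.
Hiring Workshop starts after Safety Meeting ends — done with Safety Meeting.
Hiring Sync starts after Hiring Workshop ends — done with Hiring Workshop.
Strategy Workshop starts after Hiring Sync ends — done with Hiring Sync.
Outreach Review starts after Strategy Workshop ends — done with Strategy Workshop.
Onboarding Check-in starts after Outreach Review ends — done with Outreach Review.
Design Session starts after Onboarding Check-in ends.
Every pair is clear; the schedule has no overlaps.

No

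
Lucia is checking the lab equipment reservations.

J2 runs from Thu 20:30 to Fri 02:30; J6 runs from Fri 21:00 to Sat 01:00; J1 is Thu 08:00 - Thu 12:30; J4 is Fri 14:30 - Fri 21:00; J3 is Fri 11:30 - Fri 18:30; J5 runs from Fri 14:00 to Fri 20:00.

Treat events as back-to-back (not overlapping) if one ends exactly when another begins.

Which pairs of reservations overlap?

Two intervals overlap when each starts before the other ends.
Sorted by start: J1, J2, J3, J5, J4, J6.
J2 starts after J1 ends, so J1 has no further overlaps.
J3 starts after J2 ends, so J2 has no further overlaps.
J5 starts before J3 ends → J3 and J5 overlap.
J4 starts before J3 ends → J3 and J4 overlap.
J6 starts after J3 ends.
J4 starts before J5 ends → J5 and J4 overlap.
J6 starts after J5 ends.
J6 starts exactly when J4 ends (back-to-back, no overlap).

J3 & J4, J3 & J5, J4 & J5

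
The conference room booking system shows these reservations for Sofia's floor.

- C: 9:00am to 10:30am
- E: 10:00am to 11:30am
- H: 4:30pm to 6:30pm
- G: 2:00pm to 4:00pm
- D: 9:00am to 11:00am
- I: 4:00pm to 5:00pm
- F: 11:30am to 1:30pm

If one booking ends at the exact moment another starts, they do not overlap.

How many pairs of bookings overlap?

4

Sorted by start: C, D, E, F, G, I, H.
D starts before C ends → C and D overlap.
E starts before C ends → C and E overlap.
F starts after C ends, so nothing later overlaps C either.
E starts before D ends → D and E overlap.
F starts after D ends, so nothing later overlaps D either.
F starts exactly when E ends (back-to-back, no overlap), so nothing later overlaps E either.
G starts after F ends, so nothing later overlaps F either.
I starts exactly when G ends (back-to-back, no overlap), so nothing later overlaps G either.
H starts before I ends → I and H overlap.
Overlapping pairs: C & D, C & E, D & E, H & I — 4 in total.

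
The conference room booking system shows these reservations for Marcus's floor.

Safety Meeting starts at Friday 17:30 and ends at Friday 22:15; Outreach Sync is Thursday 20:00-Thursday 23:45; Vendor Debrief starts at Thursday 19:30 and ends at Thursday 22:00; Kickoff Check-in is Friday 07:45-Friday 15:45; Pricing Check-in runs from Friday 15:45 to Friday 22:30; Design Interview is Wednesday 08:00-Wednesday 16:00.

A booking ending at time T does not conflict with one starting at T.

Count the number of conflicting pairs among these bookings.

Sorted by start: Design Interview, Vendor Debrief, Outreach Sync, Kickoff Check-in, Pricing Check-in, Safety Meeting.
Vendor Debrief starts after Design Interview ends, so Design Interview has no further overlaps.
Outreach Sync starts before Vendor Debrief ends → Vendor Debrief and Outreach Sync overlap.
Kickoff Check-in starts after Vendor Debrief ends, so Vendor Debrief has no further overlaps.
Kickoff Check-in starts after Outreach Sync ends, so Outreach Sync has no further overlaps.
Pricing Check-in starts exactly when Kickoff Check-in ends (back-to-back, no overlap), so Kickoff Check-in has no further overlaps.
Safety Meeting starts before Pricing Check-in ends → Pricing Check-in and Safety Meeting overlap.
Overlapping pairs: Outreach Sync & Vendor Debrief, Pricing Check-in & Safety Meeting — 2 in total.

2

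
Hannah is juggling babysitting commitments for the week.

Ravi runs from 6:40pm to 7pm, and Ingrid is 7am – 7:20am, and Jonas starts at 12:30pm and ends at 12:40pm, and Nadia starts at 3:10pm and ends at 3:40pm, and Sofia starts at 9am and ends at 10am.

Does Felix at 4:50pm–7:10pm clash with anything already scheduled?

Yes — it overlaps Ravi

Ingrid: ends 7:20am at or before Felix starts 4:50pm → clear.
Sofia: ends 10am at or before Felix starts 4:50pm → clear.
Jonas: ends 12:40pm at or before Felix starts 4:50pm → clear.
Nadia: ends 3:40pm at or before Felix starts 4:50pm → clear.
Ravi: starts 6:40pm before Felix ends 7:10pm, and ends 7pm after Felix starts 4:50pm → overlap.
Felix overlaps Ravi.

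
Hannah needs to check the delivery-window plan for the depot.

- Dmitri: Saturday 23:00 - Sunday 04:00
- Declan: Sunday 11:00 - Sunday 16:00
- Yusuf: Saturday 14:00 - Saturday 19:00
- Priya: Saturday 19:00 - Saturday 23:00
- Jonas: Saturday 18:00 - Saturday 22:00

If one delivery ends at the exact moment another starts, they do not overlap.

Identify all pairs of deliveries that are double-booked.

Jonas & Priya, Jonas & Yusuf

Sorted by start: Yusuf, Jonas, Priya, Dmitri, Declan.
Jonas starts before Yusuf ends → Yusuf and Jonas overlap.
Priya starts exactly when Yusuf ends (back-to-back, no overlap) — done with Yusuf.
Priya starts before Jonas ends → Jonas and Priya overlap.
Dmitri starts after Jonas ends — done with Jonas.
Dmitri starts exactly when Priya ends (back-to-back, no overlap) — done with Priya.
Declan starts after Dmitri ends.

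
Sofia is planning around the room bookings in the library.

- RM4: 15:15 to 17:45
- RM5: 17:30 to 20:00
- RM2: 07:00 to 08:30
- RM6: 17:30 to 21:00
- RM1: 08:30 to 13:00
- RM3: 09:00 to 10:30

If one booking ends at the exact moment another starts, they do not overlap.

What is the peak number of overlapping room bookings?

Sweep the timeline, counting +1 at each start and −1 at each end (ends before starts at a tie):
07:00 start RM2 → 1
08:30 end RM2 → 0
08:30 start RM1 → 1
09:00 start RM3 → 2
10:30 end RM3 → 1
13:00 end RM1 → 0
15:15 start RM4 → 1
17:30 start RM5 → 2
17:30 start RM6 → 3
17:45 end RM4 → 2
20:00 end RM5 → 1
21:00 end RM6 → 0
Peak is 3, at 17:30 (RM4, RM5, RM6).

3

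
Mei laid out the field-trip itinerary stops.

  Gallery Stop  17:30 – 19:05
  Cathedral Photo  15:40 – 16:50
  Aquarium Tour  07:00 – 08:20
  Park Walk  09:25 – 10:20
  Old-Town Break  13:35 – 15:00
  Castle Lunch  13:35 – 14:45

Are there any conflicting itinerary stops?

Yes

Sorted by start: Aquarium Tour, Park Walk, Castle Lunch, Old-Town Break, Cathedral Photo, Gallery Stop.
Park Walk starts after Aquarium Tour ends, so nothing later overlaps Aquarium Tour either.
Castle Lunch starts after Park Walk ends, so nothing later overlaps Park Walk either.
Old-Town Break starts before Castle Lunch ends → Castle Lunch and Old-Town Break overlap.
That's a conflict, so the schedule is not conflict-free.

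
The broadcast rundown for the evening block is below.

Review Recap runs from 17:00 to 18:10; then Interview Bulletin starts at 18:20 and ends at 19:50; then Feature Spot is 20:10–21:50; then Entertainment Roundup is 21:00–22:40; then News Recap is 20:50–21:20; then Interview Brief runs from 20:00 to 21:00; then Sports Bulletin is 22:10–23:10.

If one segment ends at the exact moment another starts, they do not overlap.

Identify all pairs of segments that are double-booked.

Entertainment Roundup & Feature Spot, Entertainment Roundup & News Recap, Entertainment Roundup & Sports Bulletin, Feature Spot & Interview Brief, Feature Spot & News Recap, Interview Brief & News Recap

Sorted by start: Review Recap, Interview Bulletin, Interview Brief, Feature Spot, News Recap, Entertainment Roundup, Sports Bulletin.
Interview Bulletin starts after Review Recap ends; Review Recap is clear from here.
Interview Brief starts after Interview Bulletin ends; Interview Bulletin is clear from here.
Feature Spot starts before Interview Brief ends → Interview Brief and Feature Spot overlap.
News Recap starts before Interview Brief ends → Interview Brief and News Recap overlap.
Entertainment Roundup starts exactly when Interview Brief ends (back-to-back, no overlap); Interview Brief is clear from here.
News Recap starts before Feature Spot ends → Feature Spot and News Recap overlap.
Entertainment Roundup starts before Feature Spot ends → Feature Spot and Entertainment Roundup overlap.
Sports Bulletin starts after Feature Spot ends.
Entertainment Roundup starts before News Recap ends → News Recap and Entertainment Roundup overlap.
Sports Bulletin starts after News Recap ends.
Sports Bulletin starts before Entertainment Roundup ends → Entertainment Roundup and Sports Bulletin overlap.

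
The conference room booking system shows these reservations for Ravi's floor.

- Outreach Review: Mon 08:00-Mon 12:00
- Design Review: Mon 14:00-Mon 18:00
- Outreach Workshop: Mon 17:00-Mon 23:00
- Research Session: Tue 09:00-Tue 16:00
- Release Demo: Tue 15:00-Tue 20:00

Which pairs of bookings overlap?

Sorted by start: Outreach Review, Design Review, Outreach Workshop, Research Session, Release Demo.
Design Review starts after Outreach Review ends, so Outreach Review has no further overlaps.
Outreach Workshop starts before Design Review ends → Design Review and Outreach Workshop overlap.
Research Session starts after Design Review ends, so Design Review has no further overlaps.
Research Session starts after Outreach Workshop ends, so Outreach Workshop has no further overlaps.
Release Demo starts before Research Session ends → Research Session and Release Demo overlap.

Design Review & Outreach Workshop, Release Demo & Research Session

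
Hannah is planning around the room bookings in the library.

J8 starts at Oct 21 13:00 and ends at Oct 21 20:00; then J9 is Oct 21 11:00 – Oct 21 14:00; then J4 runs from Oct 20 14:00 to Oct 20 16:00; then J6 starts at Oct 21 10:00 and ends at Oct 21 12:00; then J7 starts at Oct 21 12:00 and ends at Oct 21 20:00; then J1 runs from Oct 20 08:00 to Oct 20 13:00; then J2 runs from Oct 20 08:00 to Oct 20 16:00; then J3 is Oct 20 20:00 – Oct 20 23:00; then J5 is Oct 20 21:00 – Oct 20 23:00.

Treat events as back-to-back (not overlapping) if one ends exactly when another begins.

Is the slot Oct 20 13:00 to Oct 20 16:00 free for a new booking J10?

J1: ends Oct 20 13:00 at or before J10 starts Oct 20 13:00 → clear.
J2: starts Oct 20 08:00 before J10 ends Oct 20 16:00, and ends Oct 20 16:00 after J10 starts Oct 20 13:00 → overlap.
J4: starts Oct 20 14:00 before J10 ends Oct 20 16:00, and ends Oct 20 16:00 after J10 starts Oct 20 13:00 → overlap.
J3: starts Oct 20 20:00 at or after J10 ends Oct 20 16:00 → clear.
J5: starts Oct 20 21:00 at or after J10 ends Oct 20 16:00 → clear.
J6: starts Oct 21 10:00 at or after J10 ends Oct 20 16:00 → clear.
J9: starts Oct 21 11:00 at or after J10 ends Oct 20 16:00 → clear.
J7: starts Oct 21 12:00 at or after J10 ends Oct 20 16:00 → clear.
J8: starts Oct 21 13:00 at or after J10 ends Oct 20 16:00 → clear.
J10 overlaps J2, J4.

No — it overlaps J2, J4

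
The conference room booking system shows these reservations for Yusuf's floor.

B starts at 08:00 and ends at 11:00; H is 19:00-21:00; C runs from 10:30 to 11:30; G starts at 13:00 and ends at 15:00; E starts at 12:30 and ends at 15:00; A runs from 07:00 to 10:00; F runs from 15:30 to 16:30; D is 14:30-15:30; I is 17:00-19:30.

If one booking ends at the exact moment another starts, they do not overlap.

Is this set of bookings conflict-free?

Sorted by start: A, B, C, E, G, D, F, I, H.
B starts before A ends → A and B overlap.
That's a conflict, so the schedule is not conflict-free.

No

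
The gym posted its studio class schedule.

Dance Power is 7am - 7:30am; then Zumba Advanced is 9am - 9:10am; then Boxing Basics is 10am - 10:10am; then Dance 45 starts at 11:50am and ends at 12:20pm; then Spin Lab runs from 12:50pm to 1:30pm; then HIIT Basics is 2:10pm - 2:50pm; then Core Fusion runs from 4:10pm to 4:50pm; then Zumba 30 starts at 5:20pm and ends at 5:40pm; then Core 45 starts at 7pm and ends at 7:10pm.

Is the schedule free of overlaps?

Sorted by start: Dance Power, Zumba Advanced, Boxing Basics, Dance 45, Spin Lab, HIIT Basics, Core Fusion, Zumba 30, Core 45.
Zumba Advanced starts after Dance Power ends, so Dance Power has no further overlaps.
Boxing Basics starts after Zumba Advanced ends, so Zumba Advanced has no further overlaps.
Dance 45 starts after Boxing Basics ends, so Boxing Basics has no further overlaps.
Spin Lab starts after Dance 45 ends, so Dance 45 has no further overlaps.
HIIT Basics starts after Spin Lab ends, so Spin Lab has no further overlaps.
Core Fusion starts after HIIT Basics ends, so HIIT Basics has no further overlaps.
Zumba 30 starts after Core Fusion ends, so Core Fusion has no further overlaps.
Core 45 starts after Zumba 30 ends.
Every pair is clear; the schedule has no overlaps.

Yes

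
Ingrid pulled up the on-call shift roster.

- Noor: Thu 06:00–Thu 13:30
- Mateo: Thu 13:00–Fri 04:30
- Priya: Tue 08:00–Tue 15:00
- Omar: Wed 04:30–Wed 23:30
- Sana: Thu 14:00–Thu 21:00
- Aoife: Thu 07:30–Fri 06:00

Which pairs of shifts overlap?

Aoife & Mateo, Aoife & Noor, Aoife & Sana, Mateo & Noor, Mateo & Sana

Check each pair: they overlap iff neither finishes before the other starts.
Sorted by start: Priya, Omar, Noor, Aoife, Mateo, Sana.
Omar starts after Priya ends — done with Priya.
Noor starts after Omar ends — done with Omar.
Aoife starts before Noor ends → Noor and Aoife overlap.
Mateo starts before Noor ends → Noor and Mateo overlap.
Sana starts after Noor ends.
Mateo starts before Aoife ends → Aoife and Mateo overlap.
Sana starts before Aoife ends → Aoife and Sana overlap.
Sana starts before Mateo ends → Mateo and Sana overlap.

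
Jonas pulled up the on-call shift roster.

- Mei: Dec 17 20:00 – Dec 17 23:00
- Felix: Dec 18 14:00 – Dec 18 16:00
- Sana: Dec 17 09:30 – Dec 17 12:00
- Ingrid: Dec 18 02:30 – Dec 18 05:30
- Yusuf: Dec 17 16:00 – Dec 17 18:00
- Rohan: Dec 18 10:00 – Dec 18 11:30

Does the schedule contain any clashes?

No

Sorted by start: Sana, Yusuf, Mei, Ingrid, Rohan, Felix.
Yusuf starts after Sana ends, so nothing later overlaps Sana either.
Mei starts after Yusuf ends, so nothing later overlaps Yusuf either.
Ingrid starts after Mei ends, so nothing later overlaps Mei either.
Rohan starts after Ingrid ends, so nothing later overlaps Ingrid either.
Felix starts after Rohan ends.
Every pair is clear; the schedule has no overlaps.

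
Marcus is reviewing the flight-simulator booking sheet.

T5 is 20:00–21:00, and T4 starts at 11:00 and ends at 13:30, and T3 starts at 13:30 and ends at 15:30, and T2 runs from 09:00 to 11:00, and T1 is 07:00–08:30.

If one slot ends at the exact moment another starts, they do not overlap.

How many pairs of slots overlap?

Check each pair: they overlap iff neither finishes before the other starts.
Sorted by start: T1, T2, T4, T3, T5.
T2 starts after T1 ends — done with T1.
T4 starts exactly when T2 ends (back-to-back, no overlap) — done with T2.
T3 starts exactly when T4 ends (back-to-back, no overlap) — done with T4.
T5 starts after T3 ends.
No pair overlaps.

0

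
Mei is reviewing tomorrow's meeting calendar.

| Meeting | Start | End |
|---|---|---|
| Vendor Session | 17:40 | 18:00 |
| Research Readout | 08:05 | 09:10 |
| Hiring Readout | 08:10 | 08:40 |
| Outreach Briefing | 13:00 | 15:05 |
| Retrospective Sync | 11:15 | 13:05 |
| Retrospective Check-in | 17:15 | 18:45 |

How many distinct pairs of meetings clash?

Two intervals overlap when each starts before the other ends.
Sorted by start: Research Readout, Hiring Readout, Retrospective Sync, Outreach Briefing, Retrospective Check-in, Vendor Session.
Hiring Readout starts before Research Readout ends → Research Readout and Hiring Readout overlap.
Retrospective Sync starts after Research Readout ends, so nothing later overlaps Research Readout either.
Retrospective Sync starts after Hiring Readout ends, so nothing later overlaps Hiring Readout either.
Outreach Briefing starts before Retrospective Sync ends → Retrospective Sync and Outreach Briefing overlap.
Retrospective Check-in starts after Retrospective Sync ends, so nothing later overlaps Retrospective Sync either.
Retrospective Check-in starts after Outreach Briefing ends, so nothing later overlaps Outreach Briefing either.
Vendor Session starts before Retrospective Check-in ends → Retrospective Check-in and Vendor Session overlap.
Overlapping pairs: Hiring Readout & Research Readout, Outreach Briefing & Retrospective Sync, Retrospective Check-in & Vendor Session — 3 in total.

3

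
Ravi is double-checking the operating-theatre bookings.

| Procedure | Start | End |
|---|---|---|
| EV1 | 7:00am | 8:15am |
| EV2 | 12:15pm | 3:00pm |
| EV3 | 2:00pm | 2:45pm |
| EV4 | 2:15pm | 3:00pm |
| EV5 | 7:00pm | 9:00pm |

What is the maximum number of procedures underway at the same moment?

Sort all start/end points and keep a running count:
7:00am start EV1 → 1
8:15am end EV1 → 0
12:15pm start EV2 → 1
2:00pm start EV3 → 2
2:15pm start EV4 → 3
2:45pm end EV3 → 2
3:00pm end EV2 → 1
3:00pm end EV4 → 0
7:00pm start EV5 → 1
9:00pm end EV5 → 0
Peak is 3, at 2:15pm (EV2, EV3, EV4).

3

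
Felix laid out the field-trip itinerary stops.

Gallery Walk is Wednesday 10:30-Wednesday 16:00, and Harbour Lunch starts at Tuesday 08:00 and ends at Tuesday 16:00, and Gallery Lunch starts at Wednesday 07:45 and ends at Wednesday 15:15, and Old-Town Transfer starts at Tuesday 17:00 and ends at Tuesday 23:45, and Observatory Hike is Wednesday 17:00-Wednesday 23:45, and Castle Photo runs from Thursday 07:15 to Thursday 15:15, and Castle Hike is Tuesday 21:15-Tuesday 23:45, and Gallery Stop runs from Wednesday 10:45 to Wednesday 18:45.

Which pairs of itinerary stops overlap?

Sorted by start: Harbour Lunch, Old-Town Transfer, Castle Hike, Gallery Lunch, Gallery Walk, Gallery Stop, Observatory Hike, Castle Photo.
Old-Town Transfer starts after Harbour Lunch ends — done with Harbour Lunch.
Castle Hike starts before Old-Town Transfer ends → Old-Town Transfer and Castle Hike overlap.
Gallery Lunch starts after Old-Town Transfer ends — done with Old-Town Transfer.
Gallery Lunch starts after Castle Hike ends — done with Castle Hike.
Gallery Walk starts before Gallery Lunch ends → Gallery Lunch and Gallery Walk overlap.
Gallery Stop starts before Gallery Lunch ends → Gallery Lunch and Gallery Stop overlap.
Observatory Hike starts after Gallery Lunch ends — done with Gallery Lunch.
Gallery Stop starts before Gallery Walk ends → Gallery Walk and Gallery Stop overlap.
Observatory Hike starts after Gallery Walk ends — done with Gallery Walk.
Observatory Hike starts before Gallery Stop ends → Gallery Stop and Observatory Hike overlap.
Castle Photo starts after Gallery Stop ends.
Castle Photo starts after Observatory Hike ends.

Castle Hike & Old-Town Transfer, Gallery Lunch & Gallery Stop, Gallery Lunch & Gallery Walk, Gallery Stop & Gallery Walk, Gallery Stop & Observatory Hike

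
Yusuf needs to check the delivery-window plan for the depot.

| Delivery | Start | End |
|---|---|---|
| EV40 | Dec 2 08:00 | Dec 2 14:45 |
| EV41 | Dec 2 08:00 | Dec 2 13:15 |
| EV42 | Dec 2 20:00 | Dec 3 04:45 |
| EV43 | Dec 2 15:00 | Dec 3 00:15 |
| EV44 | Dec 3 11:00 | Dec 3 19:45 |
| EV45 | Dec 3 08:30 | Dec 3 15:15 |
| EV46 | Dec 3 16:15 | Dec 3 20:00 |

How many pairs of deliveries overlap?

4

Sorted by start: EV40, EV41, EV43, EV42, EV45, EV44, EV46.
EV41 starts before EV40 ends → EV40 and EV41 overlap.
EV43 starts after EV40 ends, so nothing later overlaps EV40 either.
EV43 starts after EV41 ends, so nothing later overlaps EV41 either.
EV42 starts before EV43 ends → EV43 and EV42 overlap.
EV45 starts after EV43 ends, so nothing later overlaps EV43 either.
EV45 starts after EV42 ends, so nothing later overlaps EV42 either.
EV44 starts before EV45 ends → EV45 and EV44 overlap.
EV46 starts after EV45 ends.
EV46 starts before EV44 ends → EV44 and EV46 overlap.
Overlapping pairs: EV40 & EV41, EV42 & EV43, EV44 & EV45, EV44 & EV46 — 4 in total.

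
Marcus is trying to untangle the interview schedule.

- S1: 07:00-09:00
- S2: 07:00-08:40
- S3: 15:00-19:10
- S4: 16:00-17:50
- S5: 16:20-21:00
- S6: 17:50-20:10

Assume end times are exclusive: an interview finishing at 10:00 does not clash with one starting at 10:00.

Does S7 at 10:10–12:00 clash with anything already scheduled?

No — it doesn't clash with anything

S1: ends 09:00 at or before S7 starts 10:10 → clear.
S2: ends 08:40 at or before S7 starts 10:10 → clear.
S3: starts 15:00 at or after S7 ends 12:00 → clear.
S4: starts 16:00 at or after S7 ends 12:00 → clear.
S5: starts 16:20 at or after S7 ends 12:00 → clear.
S6: starts 17:50 at or after S7 ends 12:00 → clear.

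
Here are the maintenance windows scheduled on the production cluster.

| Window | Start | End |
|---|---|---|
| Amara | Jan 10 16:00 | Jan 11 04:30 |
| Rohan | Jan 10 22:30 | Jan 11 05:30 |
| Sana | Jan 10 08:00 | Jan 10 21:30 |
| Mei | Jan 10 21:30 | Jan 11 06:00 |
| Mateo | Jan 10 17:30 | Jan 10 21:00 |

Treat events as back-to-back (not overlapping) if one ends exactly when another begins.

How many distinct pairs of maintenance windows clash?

6

Check each pair: they overlap iff neither finishes before the other starts.
Sorted by start: Sana, Amara, Mateo, Mei, Rohan.
Amara starts before Sana ends → Sana and Amara overlap.
Mateo starts before Sana ends → Sana and Mateo overlap.
Mei starts exactly when Sana ends (back-to-back, no overlap); Sana is clear from here.
Mateo starts before Amara ends → Amara and Mateo overlap.
Mei starts before Amara ends → Amara and Mei overlap.
Rohan starts before Amara ends → Amara and Rohan overlap.
Mei starts after Mateo ends; Mateo is clear from here.
Rohan starts before Mei ends → Mei and Rohan overlap.
Overlapping pairs: Amara & Mateo, Amara & Mei, Amara & Rohan, Amara & Sana, Mateo & Sana, Mei & Rohan — 6 in total.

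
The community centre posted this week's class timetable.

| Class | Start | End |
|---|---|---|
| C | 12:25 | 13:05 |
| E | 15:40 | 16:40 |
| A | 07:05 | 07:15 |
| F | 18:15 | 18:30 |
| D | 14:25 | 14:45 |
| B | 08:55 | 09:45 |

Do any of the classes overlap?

Sorted by start: A, B, C, D, E, F.
B starts after A ends, so nothing later overlaps A either.
C starts after B ends, so nothing later overlaps B either.
D starts after C ends, so nothing later overlaps C either.
E starts after D ends, so nothing later overlaps D either.
F starts after E ends.
Every pair is clear; the schedule has no overlaps.

No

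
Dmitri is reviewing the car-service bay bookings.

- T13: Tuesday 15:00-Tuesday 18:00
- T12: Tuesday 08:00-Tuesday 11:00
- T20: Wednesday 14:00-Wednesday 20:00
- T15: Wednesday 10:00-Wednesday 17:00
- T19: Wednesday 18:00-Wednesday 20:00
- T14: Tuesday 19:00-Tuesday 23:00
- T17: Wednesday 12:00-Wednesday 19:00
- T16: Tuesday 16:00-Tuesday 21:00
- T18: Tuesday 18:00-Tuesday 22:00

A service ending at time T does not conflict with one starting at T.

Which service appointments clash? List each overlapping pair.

Sorted by start: T12, T13, T16, T18, T14, T15, T17, T20, T19.
T13 starts after T12 ends, so nothing later overlaps T12 either.
T16 starts before T13 ends → T13 and T16 overlap.
T18 starts exactly when T13 ends (back-to-back, no overlap), so nothing later overlaps T13 either.
T18 starts before T16 ends → T16 and T18 overlap.
T14 starts before T16 ends → T16 and T14 overlap.
T15 starts after T16 ends, so nothing later overlaps T16 either.
T14 starts before T18 ends → T18 and T14 overlap.
T15 starts after T18 ends, so nothing later overlaps T18 either.
T15 starts after T14 ends, so nothing later overlaps T14 either.
T17 starts before T15 ends → T15 and T17 overlap.
T20 starts before T15 ends → T15 and T20 overlap.
T19 starts after T15 ends.
T20 starts before T17 ends → T17 and T20 overlap.
T19 starts before T17 ends → T17 and T19 overlap.
T19 starts before T20 ends → T20 and T19 overlap.

T13 & T16, T14 & T16, T14 & T18, T15 & T17, T15 & T20, T16 & T18, T17 & T19, T17 & T20, T19 & T20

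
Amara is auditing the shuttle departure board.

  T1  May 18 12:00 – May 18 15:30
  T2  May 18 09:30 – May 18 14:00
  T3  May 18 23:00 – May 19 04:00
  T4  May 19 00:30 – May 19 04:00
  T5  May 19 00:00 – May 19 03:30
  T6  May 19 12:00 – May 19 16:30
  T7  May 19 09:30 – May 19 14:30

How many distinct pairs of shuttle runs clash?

Sorted by start: T2, T1, T3, T5, T4, T7, T6.
T1 starts before T2 ends → T2 and T1 overlap.
T3 starts after T2 ends — done with T2.
T3 starts after T1 ends — done with T1.
T5 starts before T3 ends → T3 and T5 overlap.
T4 starts before T3 ends → T3 and T4 overlap.
T7 starts after T3 ends — done with T3.
T4 starts before T5 ends → T5 and T4 overlap.
T7 starts after T5 ends — done with T5.
T7 starts after T4 ends — done with T4.
T6 starts before T7 ends → T7 and T6 overlap.
Overlapping pairs: T1 & T2, T3 & T4, T3 & T5, T4 & T5, T6 & T7 — 5 in total.

5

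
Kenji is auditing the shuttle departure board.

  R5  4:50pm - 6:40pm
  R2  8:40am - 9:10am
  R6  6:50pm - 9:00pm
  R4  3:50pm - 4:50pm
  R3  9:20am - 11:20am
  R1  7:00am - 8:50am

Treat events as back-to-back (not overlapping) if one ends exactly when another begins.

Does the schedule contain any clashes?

Sorted by start: R1, R2, R3, R4, R5, R6.
R2 starts before R1 ends → R1 and R2 overlap.
That's a conflict, so the schedule is not conflict-free.

Yes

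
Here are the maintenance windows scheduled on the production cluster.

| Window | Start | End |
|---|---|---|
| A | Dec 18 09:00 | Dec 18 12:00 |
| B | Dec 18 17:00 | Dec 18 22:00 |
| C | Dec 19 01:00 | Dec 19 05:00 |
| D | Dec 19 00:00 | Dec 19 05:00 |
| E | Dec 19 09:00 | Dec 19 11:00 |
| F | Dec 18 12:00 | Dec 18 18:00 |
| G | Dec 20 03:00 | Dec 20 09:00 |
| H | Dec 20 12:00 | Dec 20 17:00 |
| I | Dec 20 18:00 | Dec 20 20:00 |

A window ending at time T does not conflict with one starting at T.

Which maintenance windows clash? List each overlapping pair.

Sorted by start: A, F, B, D, C, E, G, H, I.
F starts exactly when A ends (back-to-back, no overlap) — done with A.
B starts before F ends → F and B overlap.
D starts after F ends — done with F.
D starts after B ends — done with B.
C starts before D ends → D and C overlap.
E starts after D ends — done with D.
E starts after C ends — done with C.
G starts after E ends — done with E.
H starts after G ends — done with G.
I starts after H ends.

B & F, C & D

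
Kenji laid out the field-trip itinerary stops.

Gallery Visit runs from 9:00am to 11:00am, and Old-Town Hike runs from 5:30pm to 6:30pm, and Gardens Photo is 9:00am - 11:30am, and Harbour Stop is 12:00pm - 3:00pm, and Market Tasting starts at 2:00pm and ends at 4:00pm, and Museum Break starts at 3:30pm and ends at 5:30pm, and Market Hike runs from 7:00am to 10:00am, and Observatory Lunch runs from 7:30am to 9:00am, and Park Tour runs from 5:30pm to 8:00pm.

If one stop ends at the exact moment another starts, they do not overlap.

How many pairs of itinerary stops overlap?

Two intervals overlap when each starts before the other ends.
Sorted by start: Market Hike, Observatory Lunch, Gardens Photo, Gallery Visit, Harbour Stop, Market Tasting, Museum Break, Park Tour, Old-Town Hike.
Observatory Lunch starts before Market Hike ends → Market Hike and Observatory Lunch overlap.
Gardens Photo starts before Market Hike ends → Market Hike and Gardens Photo overlap.
Gallery Visit starts before Market Hike ends → Market Hike and Gallery Visit overlap.
Harbour Stop starts after Market Hike ends, so nothing later overlaps Market Hike either.
Gardens Photo starts exactly when Observatory Lunch ends (back-to-back, no overlap), so nothing later overlaps Observatory Lunch either.
Gallery Visit starts before Gardens Photo ends → Gardens Photo and Gallery Visit overlap.
Harbour Stop starts after Gardens Photo ends, so nothing later overlaps Gardens Photo either.
Harbour Stop starts after Gallery Visit ends, so nothing later overlaps Gallery Visit either.
Market Tasting starts before Harbour Stop ends → Harbour Stop and Market Tasting overlap.
Museum Break starts after Harbour Stop ends, so nothing later overlaps Harbour Stop either.
Museum Break starts before Market Tasting ends → Market Tasting and Museum Break overlap.
Park Tour starts after Market Tasting ends, so nothing later overlaps Market Tasting either.
Park Tour starts exactly when Museum Break ends (back-to-back, no overlap), so nothing later overlaps Museum Break either.
Old-Town Hike starts before Park Tour ends → Park Tour and Old-Town Hike overlap.
Overlapping pairs: Gallery Visit & Gardens Photo, Gallery Visit & Market Hike, Gardens Photo & Market Hike, Harbour Stop & Market Tasting, Market Hike & Observatory Lunch, Market Tasting & Museum Break, Old-Town Hike & Park Tour — 7 in total.

7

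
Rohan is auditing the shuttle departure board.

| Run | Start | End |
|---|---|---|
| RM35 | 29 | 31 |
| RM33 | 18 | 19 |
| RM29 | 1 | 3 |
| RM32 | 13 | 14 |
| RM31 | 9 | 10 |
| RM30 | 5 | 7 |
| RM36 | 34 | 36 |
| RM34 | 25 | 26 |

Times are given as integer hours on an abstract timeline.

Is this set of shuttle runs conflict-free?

Yes

Sorted by start: RM29, RM30, RM31, RM32, RM33, RM34, RM35, RM36.
RM30 starts after RM29 ends; RM29 is clear from here.
RM31 starts after RM30 ends; RM30 is clear from here.
RM32 starts after RM31 ends; RM31 is clear from here.
RM33 starts after RM32 ends; RM32 is clear from here.
RM34 starts after RM33 ends; RM33 is clear from here.
RM35 starts after RM34 ends; RM34 is clear from here.
RM36 starts after RM35 ends.
Every pair is clear; the schedule has no overlaps.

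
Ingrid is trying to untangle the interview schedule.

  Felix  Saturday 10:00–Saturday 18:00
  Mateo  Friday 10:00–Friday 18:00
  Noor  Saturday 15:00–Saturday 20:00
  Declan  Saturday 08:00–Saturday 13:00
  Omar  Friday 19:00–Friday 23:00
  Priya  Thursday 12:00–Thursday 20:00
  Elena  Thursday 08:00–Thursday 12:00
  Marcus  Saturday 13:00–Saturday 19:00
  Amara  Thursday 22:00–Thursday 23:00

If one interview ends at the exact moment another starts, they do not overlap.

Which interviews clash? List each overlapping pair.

Declan & Felix, Felix & Marcus, Felix & Noor, Marcus & Noor

Sorted by start: Elena, Priya, Amara, Mateo, Omar, Declan, Felix, Marcus, Noor.
Priya starts exactly when Elena ends (back-to-back, no overlap); Elena is clear from here.
Amara starts after Priya ends; Priya is clear from here.
Mateo starts after Amara ends; Amara is clear from here.
Omar starts after Mateo ends; Mateo is clear from here.
Declan starts after Omar ends; Omar is clear from here.
Felix starts before Declan ends → Declan and Felix overlap.
Marcus starts exactly when Declan ends (back-to-back, no overlap); Declan is clear from here.
Marcus starts before Felix ends → Felix and Marcus overlap.
Noor starts before Felix ends → Felix and Noor overlap.
Noor starts before Marcus ends → Marcus and Noor overlap.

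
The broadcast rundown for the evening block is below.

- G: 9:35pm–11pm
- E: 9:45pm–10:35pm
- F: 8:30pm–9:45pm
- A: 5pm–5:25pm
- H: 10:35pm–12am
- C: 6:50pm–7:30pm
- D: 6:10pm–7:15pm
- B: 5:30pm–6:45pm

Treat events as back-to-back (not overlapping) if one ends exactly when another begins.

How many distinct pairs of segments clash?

5

Sorted by start: A, B, D, C, F, G, E, H.
B starts after A ends, so nothing later overlaps A either.
D starts before B ends → B and D overlap.
C starts after B ends, so nothing later overlaps B either.
C starts before D ends → D and C overlap.
F starts after D ends, so nothing later overlaps D either.
F starts after C ends, so nothing later overlaps C either.
G starts before F ends → F and G overlap.
E starts exactly when F ends (back-to-back, no overlap), so nothing later overlaps F either.
E starts before G ends → G and E overlap.
H starts before G ends → G and H overlap.
H starts exactly when E ends (back-to-back, no overlap).
Overlapping pairs: B & D, C & D, E & G, F & G, G & H — 5 in total.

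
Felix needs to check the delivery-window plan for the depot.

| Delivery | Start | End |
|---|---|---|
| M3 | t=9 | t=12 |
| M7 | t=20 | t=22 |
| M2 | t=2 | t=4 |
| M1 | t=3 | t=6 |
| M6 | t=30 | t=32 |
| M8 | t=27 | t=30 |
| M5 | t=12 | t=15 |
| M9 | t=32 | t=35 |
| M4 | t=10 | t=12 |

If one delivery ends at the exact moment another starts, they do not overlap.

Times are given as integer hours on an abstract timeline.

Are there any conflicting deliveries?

Sorted by start: M2, M1, M3, M4, M5, M7, M8, M6, M9.
M1 starts before M2 ends → M2 and M1 overlap.
That's a conflict, so the schedule is not conflict-free.

Yes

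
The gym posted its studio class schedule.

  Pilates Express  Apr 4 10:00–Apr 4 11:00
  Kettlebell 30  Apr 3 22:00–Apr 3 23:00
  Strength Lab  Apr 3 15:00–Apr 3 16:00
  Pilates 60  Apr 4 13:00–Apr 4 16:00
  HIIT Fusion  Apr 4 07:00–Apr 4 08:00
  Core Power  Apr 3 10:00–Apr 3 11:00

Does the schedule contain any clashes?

Sorted by start: Core Power, Strength Lab, Kettlebell 30, HIIT Fusion, Pilates Express, Pilates 60.
Strength Lab starts after Core Power ends; Core Power is clear from here.
Kettlebell 30 starts after Strength Lab ends; Strength Lab is clear from here.
HIIT Fusion starts after Kettlebell 30 ends; Kettlebell 30 is clear from here.
Pilates Express starts after HIIT Fusion ends; HIIT Fusion is clear from here.
Pilates 60 starts after Pilates Express ends.
Every pair is clear; the schedule has no overlaps.

No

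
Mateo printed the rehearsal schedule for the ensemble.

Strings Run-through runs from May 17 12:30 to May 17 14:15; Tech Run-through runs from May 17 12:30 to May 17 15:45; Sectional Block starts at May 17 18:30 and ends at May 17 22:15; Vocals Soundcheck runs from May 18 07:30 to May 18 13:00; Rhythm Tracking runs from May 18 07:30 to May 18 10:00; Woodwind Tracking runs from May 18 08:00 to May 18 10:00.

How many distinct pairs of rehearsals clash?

Sorted by start: Strings Run-through, Tech Run-through, Sectional Block, Vocals Soundcheck, Rhythm Tracking, Woodwind Tracking.
Tech Run-through starts before Strings Run-through ends → Strings Run-through and Tech Run-through overlap.
Sectional Block starts after Strings Run-through ends, so nothing later overlaps Strings Run-through either.
Sectional Block starts after Tech Run-through ends, so nothing later overlaps Tech Run-through either.
Vocals Soundcheck starts after Sectional Block ends, so nothing later overlaps Sectional Block either.
Rhythm Tracking starts before Vocals Soundcheck ends → Vocals Soundcheck and Rhythm Tracking overlap.
Woodwind Tracking starts before Vocals Soundcheck ends → Vocals Soundcheck and Woodwind Tracking overlap.
Woodwind Tracking starts before Rhythm Tracking ends → Rhythm Tracking and Woodwind Tracking overlap.
Overlapping pairs: Rhythm Tracking & Vocals Soundcheck, Rhythm Tracking & Woodwind Tracking, Strings Run-through & Tech Run-through, Vocals Soundcheck & Woodwind Tracking — 4 in total.

4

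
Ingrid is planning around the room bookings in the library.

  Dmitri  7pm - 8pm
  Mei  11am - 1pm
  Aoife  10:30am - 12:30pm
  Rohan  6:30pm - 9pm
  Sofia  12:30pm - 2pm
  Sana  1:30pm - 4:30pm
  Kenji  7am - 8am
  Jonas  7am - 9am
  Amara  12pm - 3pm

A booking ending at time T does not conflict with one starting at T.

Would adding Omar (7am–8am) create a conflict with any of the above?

Yes — it overlaps Jonas, Kenji

Jonas: starts 7am before Omar ends 8am, and ends 9am after Omar starts 7am → overlap.
Kenji: starts 7am before Omar ends 8am, and ends 8am after Omar starts 7am → overlap.
Aoife: starts 10:30am at or after Omar ends 8am → clear.
Mei: starts 11am at or after Omar ends 8am → clear.
Amara: starts 12pm at or after Omar ends 8am → clear.
Sofia: starts 12:30pm at or after Omar ends 8am → clear.
Sana: starts 1:30pm at or after Omar ends 8am → clear.
Rohan: starts 6:30pm at or after Omar ends 8am → clear.
Dmitri: starts 7pm at or after Omar ends 8am → clear.
Omar overlaps Jonas, Kenji.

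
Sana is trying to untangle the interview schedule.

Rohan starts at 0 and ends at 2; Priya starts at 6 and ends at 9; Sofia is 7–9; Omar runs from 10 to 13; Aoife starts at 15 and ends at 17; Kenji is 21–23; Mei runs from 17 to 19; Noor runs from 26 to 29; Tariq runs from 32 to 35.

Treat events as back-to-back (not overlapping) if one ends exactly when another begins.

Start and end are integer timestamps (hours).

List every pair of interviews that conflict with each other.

Two intervals overlap when each starts before the other ends.
Sorted by start: Rohan, Priya, Sofia, Omar, Aoife, Mei, Kenji, Noor, Tariq.
Priya starts after Rohan ends — done with Rohan.
Sofia starts before Priya ends → Priya and Sofia overlap.
Omar starts after Priya ends — done with Priya.
Omar starts after Sofia ends — done with Sofia.
Aoife starts after Omar ends — done with Omar.
Mei starts exactly when Aoife ends (back-to-back, no overlap) — done with Aoife.
Kenji starts after Mei ends — done with Mei.
Noor starts after Kenji ends — done with Kenji.
Tariq starts after Noor ends.

Priya & Sofia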